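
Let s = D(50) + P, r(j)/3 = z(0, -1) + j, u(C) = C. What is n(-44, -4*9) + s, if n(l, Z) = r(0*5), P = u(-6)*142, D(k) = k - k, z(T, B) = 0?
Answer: -852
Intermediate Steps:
D(k) = 0
r(j) = 3*j (r(j) = 3*(0 + j) = 3*j)
P = -852 (P = -6*142 = -852)
n(l, Z) = 0 (n(l, Z) = 3*(0*5) = 3*0 = 0)
s = -852 (s = 0 - 852 = -852)
n(-44, -4*9) + s = 0 - 852 = -852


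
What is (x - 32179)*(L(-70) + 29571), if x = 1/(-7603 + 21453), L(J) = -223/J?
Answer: -922641854505757/969500 ≈ -9.5167e+8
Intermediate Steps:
x = 1/13850 ≈ 7.2202e-5
(x - 32179)*(L(-70) + 29571) = (1/13850 - 32179)*(-223/(-70) + 29571) = -445679149*(-223*(-1/70) + 29571)/13850 = -445679149*(223/70 + 29571)/13850 = -445679149/13850*2070193/70 = -922641854505757/969500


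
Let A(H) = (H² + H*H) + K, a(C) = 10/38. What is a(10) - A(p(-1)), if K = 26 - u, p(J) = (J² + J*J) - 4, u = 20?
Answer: -261/19 ≈ -13.737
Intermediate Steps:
a(C) = 5/19 (a(C) = 10*(1/38) = 5/19)
p(J) = -4 + 2*J² (p(J) = (J² + J²) - 4 = 2*J² - 4 = -4 + 2*J²)
K = 6 (K = 26 - 1*20 = 26 - 20 = 6)
A(H) = 6 + 2*H² (A(H) = (H² + H*H) + 6 = (H² + H²) + 6 = 2*H² + 6 = 6 + 2*H²)
a(10) - A(p(-1)) = 5/19 - (6 + 2*(-4 + 2*(-1)²)²) = 5/19 - (6 + 2*(-4 + 2*1)²) = 5/19 - (6 + 2*(-4 + 2)²) = 5/19 - (6 + 2*(-2)²) = 5/19 - (6 + 2*4) = 5/19 - (6 + 8) = 5/19 - 1*14 = 5/19 - 14 = -261/19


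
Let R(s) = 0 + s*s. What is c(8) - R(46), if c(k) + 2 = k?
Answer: -2110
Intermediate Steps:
R(s) = s² (R(s) = 0 + s² = s²)
c(k) = -2 + k
c(8) - R(46) = (-2 + 8) - 1*46² = 6 - 1*2116 = 6 - 2116 = -2110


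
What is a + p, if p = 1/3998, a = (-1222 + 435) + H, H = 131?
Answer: -2622687/3998 ≈ -656.00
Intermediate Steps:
a = -656 (a = (-1222 + 435) + 131 = -787 + 131 = -656)
p = 1/3998 ≈ 0.00025012
a + p = -656 + 1/3998 = -2622687/3998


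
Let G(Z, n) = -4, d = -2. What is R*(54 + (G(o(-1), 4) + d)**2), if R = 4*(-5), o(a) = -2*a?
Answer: -1800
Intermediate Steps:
R = -20
R*(54 + (G(o(-1), 4) + d)**2) = -20*(54 + (-4 - 2)**2) = -20*(54 + (-6)**2) = -20*(54 + 36) = -20*90 = -1800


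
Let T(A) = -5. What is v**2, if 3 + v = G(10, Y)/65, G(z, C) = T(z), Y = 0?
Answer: 1600/169 ≈ 9.4675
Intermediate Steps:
G(z, C) = -5
v = -40/13 (v = -3 - 5/65 = -3 - 5*1/65 = -3 - 1/13 = -40/13 ≈ -3.0769)
v**2 = (-40/13)**2 = 1600/169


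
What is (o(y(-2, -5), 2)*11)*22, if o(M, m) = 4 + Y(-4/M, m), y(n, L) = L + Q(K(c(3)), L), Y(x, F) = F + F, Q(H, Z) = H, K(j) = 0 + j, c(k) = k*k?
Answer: 1936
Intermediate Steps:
c(k) = k²
K(j) = j
Y(x, F) = 2*F
y(n, L) = 9 + L (y(n, L) = L + 3² = L + 9 = 9 + L)
o(M, m) = 4 + 2*m
(o(y(-2, -5), 2)*11)*22 = ((4 + 2*2)*11)*22 = ((4 + 4)*11)*22 = (8*11)*22 = 88*22 = 1936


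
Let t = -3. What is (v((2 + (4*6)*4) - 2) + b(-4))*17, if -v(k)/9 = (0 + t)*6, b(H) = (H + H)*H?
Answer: 3298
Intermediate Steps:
b(H) = 2*H² (b(H) = (2*H)*H = 2*H²)
v(k) = 162 (v(k) = -9*(0 - 3)*6 = -(-27)*6 = -9*(-18) = 162)
(v((2 + (4*6)*4) - 2) + b(-4))*17 = (162 + 2*(-4)²)*17 = (162 + 2*16)*17 = (162 + 32)*17 = 194*17 = 3298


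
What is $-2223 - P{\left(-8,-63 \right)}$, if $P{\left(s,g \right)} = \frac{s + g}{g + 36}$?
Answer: $- \frac{60092}{27} \approx -2225.6$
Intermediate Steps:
$P{\left(s,g \right)} = \frac{g + s}{36 + g}$
$-2223 - P{\left(-8,-63 \right)} = -2223 - \frac{-63 - 8}{36 - 63} = -2223 - \frac{1}{-27} \left(-71\right) = -2223 - \left(- \frac{1}{27}\right) \left(-71\right) = -2223 - \frac{71}{27} = - \frac{60092}{27}$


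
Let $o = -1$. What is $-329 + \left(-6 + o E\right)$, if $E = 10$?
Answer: $-345$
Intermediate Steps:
$-329 + \left(-6 + o E\right) = -329 - 16 = -345$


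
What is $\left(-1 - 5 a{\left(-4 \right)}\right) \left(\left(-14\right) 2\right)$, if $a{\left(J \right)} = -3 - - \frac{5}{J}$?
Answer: $-567$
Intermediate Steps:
$a{\left(J \right)} = -3 + \frac{5}{J}$
$\left(-1 - 5 a{\left(-4 \right)}\right) \left(\left(-14\right) 2\right) = \left(-1 - 5 \left(-3 + \frac{5}{-4}\right)\right) \left(\left(-14\right) 2\right) = \left(-1 - 5 \left(-3 + 5 \left(- \frac{1}{4}\right)\right)\right) \left(-28\right) = \left(-1 - 5 \left(-3 - \frac{5}{4}\right)\right) \left(-28\right) = \left(-1 - - \frac{85}{4}\right) \left(-28\right) = \left(-1 + \frac{85}{4}\right) \left(-28\right) = \frac{81}{4} \left(-28\right) = -567$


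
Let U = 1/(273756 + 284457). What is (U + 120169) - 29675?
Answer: 50514927223/558213 ≈ 90494.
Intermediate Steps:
U = 1/558213 ≈ 1.7914e-6
(U + 120169) - 29675 = (1/558213 + 120169) - 29675 = 67079897998/558213 - 29675 = 50514927223/558213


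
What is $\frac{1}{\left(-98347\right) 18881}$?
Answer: $- \frac{1}{1856889707} \approx -5.3853 \cdot 10^{-10}$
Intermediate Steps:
$\frac{1}{\left(-98347\right) 18881} = \left(- \frac{1}{98347}\right) \frac{1}{18881} = - \frac{1}{1856889707}$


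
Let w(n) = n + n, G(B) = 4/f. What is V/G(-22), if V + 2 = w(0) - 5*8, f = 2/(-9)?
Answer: 7/3 ≈ 2.3333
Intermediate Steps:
f = -2/9 (f = 2*(-1/9) = -2/9 ≈ -0.22222)
G(B) = -18 (G(B) = 4/(-2/9) = 4*(-9/2) = -18)
w(n) = 2*n
V = -42 (V = -2 + (2*0 - 5*8) = -2 + (0 - 40) = -2 - 40 = -42)
V/G(-22) = -42/(-18) = -42*(-1/18) = 7/3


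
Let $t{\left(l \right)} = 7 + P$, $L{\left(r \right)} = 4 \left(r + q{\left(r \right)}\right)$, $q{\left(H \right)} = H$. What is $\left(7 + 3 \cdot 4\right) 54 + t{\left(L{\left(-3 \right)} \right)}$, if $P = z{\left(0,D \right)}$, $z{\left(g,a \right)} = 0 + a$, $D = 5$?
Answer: $1038$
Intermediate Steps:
$z{\left(g,a \right)} = a$
$P = 5$
$L{\left(r \right)} = 8 r$ ($L{\left(r \right)} = 4 \left(r + r\right) = 4 \cdot 2 r = 8 r$)
$t{\left(l \right)} = 12$ ($t{\left(l \right)} = 7 + 5 = 12$)
$\left(7 + 3 \cdot 4\right) 54 + t{\left(L{\left(-3 \right)} \right)} = \left(7 + 3 \cdot 4\right) 54 + 12 = \left(7 + 12\right) 54 + 12 = 19 \cdot 54 + 12 = 1026 + 12 = 1038$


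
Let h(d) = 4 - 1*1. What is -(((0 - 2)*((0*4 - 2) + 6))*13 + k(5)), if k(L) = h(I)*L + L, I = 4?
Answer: 84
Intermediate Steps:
h(d) = 3 (h(d) = 4 - 1 = 3)
k(L) = 4*L (k(L) = 3*L + L = 4*L)
-(((0 - 2)*((0*4 - 2) + 6))*13 + k(5)) = -(((0 - 2)*((0*4 - 2) + 6))*13 + 4*5) = -(-2*((0 - 2) + 6)*13 + 20) = -(-2*(-2 + 6)*13 + 20) = -(-2*4*13 + 20) = -(-8*13 + 20) = -(-104 + 20) = -1*(-84) = 84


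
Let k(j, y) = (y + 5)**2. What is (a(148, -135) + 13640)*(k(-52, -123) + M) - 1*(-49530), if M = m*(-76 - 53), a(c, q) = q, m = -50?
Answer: 275200400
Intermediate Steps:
k(j, y) = (5 + y)**2
M = 6450 (M = -50*(-76 - 53) = -50*(-129) = 6450)
(a(148, -135) + 13640)*(k(-52, -123) + M) - 1*(-49530) = (-135 + 13640)*((5 - 123)**2 + 6450) - 1*(-49530) = 13505*((-118)**2 + 6450) + 49530 = 13505*(13924 + 6450) + 49530 = 13505*20374 + 49530 = 275150870 + 49530 = 275200400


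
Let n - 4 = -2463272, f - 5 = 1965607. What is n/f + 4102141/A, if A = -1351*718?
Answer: -2613157968529/476669755254 ≈ -5.4821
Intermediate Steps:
f = 1965612 (f = 5 + 1965607 = 1965612)
n = -2463268 (n = 4 - 2463272 = -2463268)
A = -970018
n/f + 4102141/A = -2463268/1965612 + 4102141/(-970018) = -2463268*1/1965612 + 4102141*(-1/970018) = -615817/491403 - 4102141/970018 = -2613157968529/476669755254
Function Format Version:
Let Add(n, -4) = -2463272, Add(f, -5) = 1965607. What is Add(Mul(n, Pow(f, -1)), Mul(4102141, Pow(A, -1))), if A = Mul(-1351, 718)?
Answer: Rational(-2613157968529, 476669755254) ≈ -5.4821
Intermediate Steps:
f = 1965612 (f = Add(5, 1965607) = 1965612)
n = -2463268 (n = Add(4, -2463272) = -2463268)
A = -970018
Add(Mul(n, Pow(f, -1)), Mul(4102141, Pow(A, -1))) = Add(Mul(-2463268, Pow(1965612, -1)), Mul(4102141, Pow(-970018, -1))) = Add(Mul(-2463268, Rational(1, 1965612)), Mul(4102141, Rational(-1, 970018))) = Add(Rational(-615817, 491403), Rational(-4102141, 970018)) = Rational(-2613157968529, 476669755254)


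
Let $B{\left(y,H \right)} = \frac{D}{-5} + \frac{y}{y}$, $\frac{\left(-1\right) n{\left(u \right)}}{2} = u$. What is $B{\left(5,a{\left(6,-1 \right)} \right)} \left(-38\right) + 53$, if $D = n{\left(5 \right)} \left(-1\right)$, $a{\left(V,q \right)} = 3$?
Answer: $91$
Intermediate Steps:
$n{\left(u \right)} = - 2 u$
$D = 10$ ($D = \left(-2\right) 5 \left(-1\right) = \left(-10\right) \left(-1\right) = 10$)
$B{\left(y,H \right)} = -1$ ($B{\left(y,H \right)} = \frac{10}{-5} + \frac{y}{y} = 10 \left(- \frac{1}{5}\right) + 1 = -2 + 1 = -1$)
$B{\left(5,a{\left(6,-1 \right)} \right)} \left(-38\right) + 53 = \left(-1\right) \left(-38\right) + 53 = 38 + 53 = 91$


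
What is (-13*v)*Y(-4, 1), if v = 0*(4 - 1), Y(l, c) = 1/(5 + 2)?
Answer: 0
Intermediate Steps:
Y(l, c) = ⅐ (Y(l, c) = 1/7 = ⅐)
v = 0 (v = 0*3 = 0)
(-13*v)*Y(-4, 1) = -13*0*(⅐) = 0*(⅐) = 0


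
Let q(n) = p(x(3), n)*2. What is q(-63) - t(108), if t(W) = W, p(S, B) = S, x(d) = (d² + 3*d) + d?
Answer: -66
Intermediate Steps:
x(d) = d² + 4*d
q(n) = 42 (q(n) = (3*(4 + 3))*2 = (3*7)*2 = 21*2 = 42)
q(-63) - t(108) = 42 - 1*108 = 42 - 108 = -66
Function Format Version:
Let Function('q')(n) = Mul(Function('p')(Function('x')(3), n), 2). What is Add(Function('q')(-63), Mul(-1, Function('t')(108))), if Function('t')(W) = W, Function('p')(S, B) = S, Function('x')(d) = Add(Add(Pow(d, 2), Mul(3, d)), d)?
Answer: -66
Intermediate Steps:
Function('x')(d) = Add(Pow(d, 2), Mul(4, d))
Function('q')(n) = 42 (Function('q')(n) = Mul(Mul(3, Add(4, 3)), 2) = Mul(Mul(3, 7), 2) = Mul(21, 2) = 42)
Add(Function('q')(-63), Mul(-1, Function('t')(108))) = Add(42, Mul(-1, 108)) = Add(42, -108) = -66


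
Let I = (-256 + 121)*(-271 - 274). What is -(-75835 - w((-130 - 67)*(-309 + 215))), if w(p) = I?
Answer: 149410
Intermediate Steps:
I = 73575 (I = -135*(-545) = 73575)
w(p) = 73575
-(-75835 - w((-130 - 67)*(-309 + 215))) = -(-75835 - 1*73575) = -(-75835 - 73575) = -1*(-149410) = 149410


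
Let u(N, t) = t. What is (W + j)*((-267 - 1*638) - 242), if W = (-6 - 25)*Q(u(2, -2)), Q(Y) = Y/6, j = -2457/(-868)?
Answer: -181189/12 ≈ -15099.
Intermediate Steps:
j = 351/124 (j = -2457*(-1/868) = 351/124 ≈ 2.8306)
Q(Y) = Y/6 (Q(Y) = Y*(1/6) = Y/6)
W = 31/3 (W = (-6 - 25)*((1/6)*(-2)) = -31*(-1/3) = 31/3 ≈ 10.333)
(W + j)*((-267 - 1*638) - 242) = (31/3 + 351/124)*((-267 - 1*638) - 242) = 4897*((-267 - 638) - 242)/372 = 4897*(-905 - 242)/372 = (4897/372)*(-1147) = -181189/12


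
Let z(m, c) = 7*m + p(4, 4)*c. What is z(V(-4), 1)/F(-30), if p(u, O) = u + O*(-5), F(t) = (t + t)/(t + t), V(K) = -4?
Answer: -44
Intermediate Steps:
F(t) = 1 (F(t) = (2*t)/((2*t)) = (2*t)*(1/(2*t)) = 1)
p(u, O) = u - 5*O
z(m, c) = -16*c + 7*m (z(m, c) = 7*m + (4 - 5*4)*c = 7*m + (4 - 20)*c = 7*m - 16*c = -16*c + 7*m)
z(V(-4), 1)/F(-30) = (-16*1 + 7*(-4))/1 = (-16 - 28)*1 = -44*1 = -44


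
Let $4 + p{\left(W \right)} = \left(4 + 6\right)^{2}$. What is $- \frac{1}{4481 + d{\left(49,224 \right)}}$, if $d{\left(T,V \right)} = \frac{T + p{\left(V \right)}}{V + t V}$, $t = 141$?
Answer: $- \frac{31808}{142531793} \approx -0.00022316$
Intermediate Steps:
$p{\left(W \right)} = 96$ ($p{\left(W \right)} = -4 + \left(4 + 6\right)^{2} = -4 + 10^{2} = -4 + 100 = 96$)
$d{\left(T,V \right)} = \frac{96 + T}{142 V}$ ($d{\left(T,V \right)} = \frac{T + 96}{V + 141 V} = \frac{96 + T}{142 V}$)
$- \frac{1}{4481 + d{\left(49,224 \right)}} = - \frac{1}{4481 + \frac{96 + 49}{142 \cdot 224}} = - \frac{1}{4481 + \frac{1}{142} \cdot \frac{1}{224} \cdot 145} = - \frac{1}{4481 + \frac{145}{31808}} = - \frac{1}{\frac{142531793}{31808}} = \left(-1\right) \frac{31808}{142531793} = - \frac{31808}{142531793}$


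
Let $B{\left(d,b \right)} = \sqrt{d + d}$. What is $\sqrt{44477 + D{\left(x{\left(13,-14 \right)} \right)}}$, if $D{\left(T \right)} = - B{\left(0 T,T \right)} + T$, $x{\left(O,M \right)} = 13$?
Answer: $\sqrt{44490} \approx 210.93$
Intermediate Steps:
$B{\left(d,b \right)} = \sqrt{2} \sqrt{d}$ ($B{\left(d,b \right)} = \sqrt{2 d} = \sqrt{2} \sqrt{d}$)
$D{\left(T \right)} = T$ ($D{\left(T \right)} = - \sqrt{2} \sqrt{0 T} + T = - \sqrt{2} \sqrt{0} + T = - \sqrt{2} \cdot 0 + T = \left(-1\right) 0 + T = 0 + T = T$)
$\sqrt{44477 + D{\left(x{\left(13,-14 \right)} \right)}} = \sqrt{44477 + 13} = \sqrt{44490}$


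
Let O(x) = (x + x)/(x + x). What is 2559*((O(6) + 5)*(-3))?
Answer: -46062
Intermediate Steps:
O(x) = 1 (O(x) = (2*x)/((2*x)) = (2*x)*(1/(2*x)) = 1)
2559*((O(6) + 5)*(-3)) = 2559*((1 + 5)*(-3)) = 2559*(6*(-3)) = 2559*(-18) = -46062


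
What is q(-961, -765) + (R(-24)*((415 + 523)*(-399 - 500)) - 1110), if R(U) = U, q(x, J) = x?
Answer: 20236217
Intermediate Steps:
q(-961, -765) + (R(-24)*((415 + 523)*(-399 - 500)) - 1110) = -961 + (-24*(415 + 523)*(-399 - 500) - 1110) = -961 + (-22512*(-899) - 1110) = -961 + (-24*(-843262) - 1110) = -961 + (20238288 - 1110) = -961 + 20237178 = 20236217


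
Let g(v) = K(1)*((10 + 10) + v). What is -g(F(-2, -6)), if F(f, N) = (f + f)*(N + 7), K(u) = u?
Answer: -16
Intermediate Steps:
F(f, N) = 2*f*(7 + N) (F(f, N) = (2*f)*(7 + N) = 2*f*(7 + N))
g(v) = 20 + v (g(v) = 1*((10 + 10) + v) = 1*(20 + v) = 20 + v)
-g(F(-2, -6)) = -(20 + 2*(-2)*(7 - 6)) = -(20 + 2*(-2)*1) = -(20 - 4) = -1*16 = -16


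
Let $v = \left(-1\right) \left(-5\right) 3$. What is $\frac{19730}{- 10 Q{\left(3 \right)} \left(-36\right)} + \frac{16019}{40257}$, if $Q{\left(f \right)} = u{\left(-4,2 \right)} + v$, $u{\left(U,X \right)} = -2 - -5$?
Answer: $\frac{1108733}{322056} \approx 3.4427$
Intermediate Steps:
$v = 15$ ($v = 5 \cdot 3 = 15$)
$u{\left(U,X \right)} = 3$ ($u{\left(U,X \right)} = -2 + 5 = 3$)
$Q{\left(f \right)} = 18$ ($Q{\left(f \right)} = 3 + 15 = 18$)
$\frac{19730}{- 10 Q{\left(3 \right)} \left(-36\right)} + \frac{16019}{40257} = \frac{19730}{\left(-10\right) 18 \left(-36\right)} + \frac{16019}{40257} = \frac{19730}{\left(-180\right) \left(-36\right)} + 16019 \cdot \frac{1}{40257} = \frac{19730}{6480} + \frac{16019}{40257} = 19730 \cdot \frac{1}{6480} + \frac{16019}{40257} = \frac{1973}{648} + \frac{16019}{40257} = \frac{1108733}{322056}$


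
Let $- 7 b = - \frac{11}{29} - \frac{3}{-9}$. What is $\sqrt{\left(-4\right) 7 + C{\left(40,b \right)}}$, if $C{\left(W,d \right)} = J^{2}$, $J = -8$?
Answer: $6$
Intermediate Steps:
$b = \frac{4}{609}$ ($b = - \frac{- \frac{11}{29} - \frac{3}{-9}}{7} = - \frac{\left(-11\right) \frac{1}{29} - - \frac{1}{3}}{7} = - \frac{- \frac{11}{29} + \frac{1}{3}}{7} = \left(- \frac{1}{7}\right) \left(- \frac{4}{87}\right) = \frac{4}{609} \approx 0.0065681$)
$C{\left(W,d \right)} = 64$ ($C{\left(W,d \right)} = \left(-8\right)^{2} = 64$)
$\sqrt{\left(-4\right) 7 + C{\left(40,b \right)}} = \sqrt{\left(-4\right) 7 + 64} = \sqrt{-28 + 64} = \sqrt{36} = 6$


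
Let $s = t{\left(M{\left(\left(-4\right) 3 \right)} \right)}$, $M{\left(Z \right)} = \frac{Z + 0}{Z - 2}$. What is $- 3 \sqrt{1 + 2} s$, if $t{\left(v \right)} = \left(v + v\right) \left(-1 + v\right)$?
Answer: $\frac{36 \sqrt{3}}{49} \approx 1.2725$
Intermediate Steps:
$M{\left(Z \right)} = \frac{Z}{-2 + Z}$
$t{\left(v \right)} = 2 v \left(-1 + v\right)$
$s = - \frac{12}{49}$ ($s = 2 \frac{\left(-4\right) 3}{-2 - 12} \left(-1 + \frac{\left(-4\right) 3}{-2 - 12}\right) = 2 \left(- \frac{12}{-2 - 12}\right) \left(-1 - \frac{12}{-2 - 12}\right) = 2 \left(- \frac{12}{-14}\right) \left(-1 - \frac{12}{-14}\right) = 2 \left(\left(-12\right) \left(- \frac{1}{14}\right)\right) \left(-1 - - \frac{6}{7}\right) = 2 \cdot \frac{6}{7} \left(-1 + \frac{6}{7}\right) = 2 \cdot \frac{6}{7} \left(- \frac{1}{7}\right) = - \frac{12}{49} \approx -0.2449$)
$- 3 \sqrt{1 + 2} s = - 3 \sqrt{1 + 2} \left(- \frac{12}{49}\right) = - 3 \sqrt{3} \left(- \frac{12}{49}\right) = \frac{36 \sqrt{3}}{49}$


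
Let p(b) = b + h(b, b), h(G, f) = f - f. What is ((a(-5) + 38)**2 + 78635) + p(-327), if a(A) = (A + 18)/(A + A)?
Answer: 7965489/100 ≈ 79655.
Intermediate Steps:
h(G, f) = 0
a(A) = (18 + A)/(2*A) (a(A) = (18 + A)/((2*A)) = (18 + A)*(1/(2*A)) = (18 + A)/(2*A))
p(b) = b (p(b) = b + 0 = b)
((a(-5) + 38)**2 + 78635) + p(-327) = (((1/2)*(18 - 5)/(-5) + 38)**2 + 78635) - 327 = (((1/2)*(-1/5)*13 + 38)**2 + 78635) - 327 = ((-13/10 + 38)**2 + 78635) - 327 = ((367/10)**2 + 78635) - 327 = (134689/100 + 78635) - 327 = 7998189/100 - 327 = 7965489/100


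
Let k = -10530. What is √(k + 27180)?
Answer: 15*√74 ≈ 129.03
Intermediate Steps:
√(k + 27180) = √(-10530 + 27180) = √16650 = 15*√74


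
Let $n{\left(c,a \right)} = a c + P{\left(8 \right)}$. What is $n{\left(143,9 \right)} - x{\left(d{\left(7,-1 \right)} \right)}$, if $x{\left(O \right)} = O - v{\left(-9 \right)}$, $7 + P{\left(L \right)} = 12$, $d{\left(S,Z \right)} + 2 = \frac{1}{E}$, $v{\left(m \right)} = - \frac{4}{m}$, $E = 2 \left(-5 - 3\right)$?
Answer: $\frac{186409}{144} \approx 1294.5$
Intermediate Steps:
$E = -16$ ($E = 2 \left(-8\right) = -16$)
$d{\left(S,Z \right)} = - \frac{33}{16}$ ($d{\left(S,Z \right)} = -2 + \frac{1}{-16} = -2 - \frac{1}{16} = - \frac{33}{16}$)
$P{\left(L \right)} = 5$ ($P{\left(L \right)} = -7 + 12 = 5$)
$n{\left(c,a \right)} = 5 + a c$ ($n{\left(c,a \right)} = a c + 5 = 5 + a c$)
$x{\left(O \right)} = - \frac{4}{9} + O$ ($x{\left(O \right)} = O - - \frac{4}{-9} = O - \left(-4\right) \left(- \frac{1}{9}\right) = O - \frac{4}{9} = - \frac{4}{9} + O$)
$n{\left(143,9 \right)} - x{\left(d{\left(7,-1 \right)} \right)} = \left(5 + 9 \cdot 143\right) - \left(- \frac{4}{9} - \frac{33}{16}\right) = \left(5 + 1287\right) - - \frac{361}{144} = 1292 + \frac{361}{144} = \frac{186409}{144}$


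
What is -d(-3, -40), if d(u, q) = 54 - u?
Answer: -57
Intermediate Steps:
-d(-3, -40) = -(54 - 1*(-3)) = -(54 + 3) = -1*57 = -57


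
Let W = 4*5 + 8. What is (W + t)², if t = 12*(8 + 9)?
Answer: 53824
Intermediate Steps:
W = 28 (W = 20 + 8 = 28)
t = 204 (t = 12*17 = 204)
(W + t)² = (28 + 204)² = 232² = 53824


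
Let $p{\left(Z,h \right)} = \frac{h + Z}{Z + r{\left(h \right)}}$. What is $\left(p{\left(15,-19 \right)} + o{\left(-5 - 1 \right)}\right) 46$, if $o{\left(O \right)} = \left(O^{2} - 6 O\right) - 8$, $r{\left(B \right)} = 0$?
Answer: $\frac{43976}{15} \approx 2931.7$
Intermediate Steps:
$p{\left(Z,h \right)} = \frac{Z + h}{Z}$ ($p{\left(Z,h \right)} = \frac{h + Z}{Z + 0} = \frac{Z + h}{Z}$)
$o{\left(O \right)} = -8 + O^{2} - 6 O$
$\left(p{\left(15,-19 \right)} + o{\left(-5 - 1 \right)}\right) 46 = \left(\frac{15 - 19}{15} - \left(8 - \left(-5 - 1\right)^{2} + 6 \left(-5 - 1\right)\right)\right) 46 = \left(\frac{1}{15} \left(-4\right) - \left(-28 - 36\right)\right) 46 = \left(- \frac{4}{15} + \left(-8 + 36 + 36\right)\right) 46 = \left(- \frac{4}{15} + 64\right) 46 = \frac{956}{15} \cdot 46 = \frac{43976}{15}$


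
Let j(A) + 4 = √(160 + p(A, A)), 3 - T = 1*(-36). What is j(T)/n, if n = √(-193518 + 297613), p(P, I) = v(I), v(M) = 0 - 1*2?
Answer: √104095*(-4 + √158)/104095 ≈ 0.026562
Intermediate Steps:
v(M) = -2 (v(M) = 0 - 2 = -2)
p(P, I) = -2
n = √104095 ≈ 322.64
T = 39 (T = 3 - (-36) = 3 - 1*(-36) = 3 + 36 = 39)
j(A) = -4 + √158 (j(A) = -4 + √(160 - 2) = -4 + √158)
j(T)/n = (-4 + √158)/(√104095) = (-4 + √158)*(√104095/104095) = √104095*(-4 + √158)/104095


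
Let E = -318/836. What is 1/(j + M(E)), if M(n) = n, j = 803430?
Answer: 418/335833581 ≈ 1.2447e-6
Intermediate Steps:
E = -159/418 (E = -318*1/836 = -159/418 ≈ -0.38038)
1/(j + M(E)) = 1/(803430 - 159/418) = 1/(335833581/418) = 418/335833581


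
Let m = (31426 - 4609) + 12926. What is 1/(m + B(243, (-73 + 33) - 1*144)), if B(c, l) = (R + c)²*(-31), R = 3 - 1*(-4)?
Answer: -1/1897757 ≈ -5.2694e-7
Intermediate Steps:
R = 7 (R = 3 + 4 = 7)
B(c, l) = -31*(7 + c)² (B(c, l) = (7 + c)²*(-31) = -31*(7 + c)²)
m = 39743 (m = 26817 + 12926 = 39743)
1/(m + B(243, (-73 + 33) - 1*144)) = 1/(39743 - 31*(7 + 243)²) = 1/(39743 - 31*250²) = 1/(39743 - 31*62500) = 1/(39743 - 1937500) = 1/(-1897757) = -1/1897757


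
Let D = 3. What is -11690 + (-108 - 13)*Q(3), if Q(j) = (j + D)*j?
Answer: -13868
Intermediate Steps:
Q(j) = j*(3 + j) (Q(j) = (j + 3)*j = (3 + j)*j = j*(3 + j))
-11690 + (-108 - 13)*Q(3) = -11690 + (-108 - 13)*(3*(3 + 3)) = -11690 - 363*6 = -11690 - 121*18 = -11690 - 2178 = -13868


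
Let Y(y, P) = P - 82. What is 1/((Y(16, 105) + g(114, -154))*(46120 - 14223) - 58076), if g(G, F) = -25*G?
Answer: -1/90230895 ≈ -1.1083e-8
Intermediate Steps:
Y(y, P) = -82 + P
1/((Y(16, 105) + g(114, -154))*(46120 - 14223) - 58076) = 1/(((-82 + 105) - 25*114)*(46120 - 14223) - 58076) = 1/((23 - 2850)*31897 - 58076) = 1/(-2827*31897 - 58076) = 1/(-90172819 - 58076) = 1/(-90230895) = -1/90230895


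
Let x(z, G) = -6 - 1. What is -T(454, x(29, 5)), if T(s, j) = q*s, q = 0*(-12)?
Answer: 0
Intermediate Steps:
q = 0
x(z, G) = -7
T(s, j) = 0 (T(s, j) = 0*s = 0)
-T(454, x(29, 5)) = -1*0 = 0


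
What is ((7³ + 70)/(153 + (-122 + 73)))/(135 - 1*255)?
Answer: -413/12480 ≈ -0.033093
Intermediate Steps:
((7³ + 70)/(153 + (-122 + 73)))/(135 - 1*255) = ((343 + 70)/(153 - 49))/(135 - 255) = (413/104)/(-120) = (413*(1/104))*(-1/120) = (413/104)*(-1/120) = -413/12480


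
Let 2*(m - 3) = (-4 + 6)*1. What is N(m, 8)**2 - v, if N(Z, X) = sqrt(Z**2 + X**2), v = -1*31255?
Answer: 31335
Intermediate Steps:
m = 4 (m = 3 + ((-4 + 6)*1)/2 = 3 + (2*1)/2 = 3 + (1/2)*2 = 3 + 1 = 4)
v = -31255
N(Z, X) = sqrt(X**2 + Z**2)
N(m, 8)**2 - v = (sqrt(8**2 + 4**2))**2 - 1*(-31255) = (sqrt(64 + 16))**2 + 31255 = (sqrt(80))**2 + 31255 = (4*sqrt(5))**2 + 31255 = 80 + 31255 = 31335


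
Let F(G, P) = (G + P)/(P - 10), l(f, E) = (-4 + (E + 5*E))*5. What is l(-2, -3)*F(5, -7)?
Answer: -220/17 ≈ -12.941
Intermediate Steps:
l(f, E) = -20 + 30*E (l(f, E) = (-4 + 6*E)*5 = -20 + 30*E)
F(G, P) = (G + P)/(-10 + P)
l(-2, -3)*F(5, -7) = (-20 + 30*(-3))*((5 - 7)/(-10 - 7)) = (-20 - 90)*(-2/(-17)) = -(-110)*(-2)/17 = -110*2/17 = -220/17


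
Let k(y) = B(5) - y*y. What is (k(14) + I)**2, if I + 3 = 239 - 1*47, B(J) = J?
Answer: 4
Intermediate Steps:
k(y) = 5 - y**2 (k(y) = 5 - y*y = 5 - y**2)
I = 189 (I = -3 + (239 - 1*47) = -3 + (239 - 47) = -3 + 192 = 189)
(k(14) + I)**2 = ((5 - 1*14**2) + 189)**2 = ((5 - 1*196) + 189)**2 = ((5 - 196) + 189)**2 = (-191 + 189)**2 = (-2)**2 = 4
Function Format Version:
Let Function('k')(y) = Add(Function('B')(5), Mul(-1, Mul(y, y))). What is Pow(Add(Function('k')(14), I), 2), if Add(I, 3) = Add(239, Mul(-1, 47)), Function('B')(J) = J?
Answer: 4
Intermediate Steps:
Function('k')(y) = Add(5, Mul(-1, Pow(y, 2))) (Function('k')(y) = Add(5, Mul(-1, Mul(y, y))) = Add(5, Mul(-1, Pow(y, 2))))
I = 189 (I = Add(-3, Add(239, Mul(-1, 47))) = Add(-3, Add(239, -47)) = Add(-3, 192) = 189)
Pow(Add(Function('k')(14), I), 2) = Pow(Add(Add(5, Mul(-1, Pow(14, 2))), 189), 2) = Pow(Add(Add(5, Mul(-1, 196)), 189), 2) = Pow(Add(Add(5, -196), 189), 2) = Pow(Add(-191, 189), 2) = Pow(-2, 2) = 4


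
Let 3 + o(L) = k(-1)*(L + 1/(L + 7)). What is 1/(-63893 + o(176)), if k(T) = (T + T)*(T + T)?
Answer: -183/11564132 ≈ -1.5825e-5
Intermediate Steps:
k(T) = 4*T² (k(T) = (2*T)*(2*T) = 4*T²)
o(L) = -3 + 4*L + 4/(7 + L) (o(L) = -3 + (4*(-1)²)*(L + 1/(L + 7)) = -3 + (4*1)*(L + 1/(7 + L)) = -3 + 4*(L + 1/(7 + L)) = -3 + (4*L + 4/(7 + L)) = -3 + 4*L + 4/(7 + L))
1/(-63893 + o(176)) = 1/(-63893 + (-17 + 4*176² + 25*176)/(7 + 176)) = 1/(-63893 + (-17 + 4*30976 + 4400)/183) = 1/(-63893 + (-17 + 123904 + 4400)/183) = 1/(-63893 + (1/183)*128287) = 1/(-63893 + 128287/183) = 1/(-11564132/183) = -183/11564132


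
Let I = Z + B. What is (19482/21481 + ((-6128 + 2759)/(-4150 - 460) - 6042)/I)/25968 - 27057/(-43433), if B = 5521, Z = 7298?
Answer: 297315912409640307019/477250776573566941920 ≈ 0.62298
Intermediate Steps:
I = 12819 (I = 7298 + 5521 = 12819)
(19482/21481 + ((-6128 + 2759)/(-4150 - 460) - 6042)/I)/25968 - 27057/(-43433) = (19482/21481 + ((-6128 + 2759)/(-4150 - 460) - 6042)/12819)/25968 - 27057/(-43433) = (19482*(1/21481) + (-3369/(-4610) - 6042)*(1/12819))*(1/25968) - 27057*(-1/43433) = (19482/21481 + (-3369*(-1/4610) - 6042)*(1/12819))*(1/25968) + 27057/43433 = (19482/21481 + (3369/4610 - 6042)*(1/12819))*(1/25968) + 27057/43433 = (19482/21481 - 27850251/4610*1/12819)*(1/25968) + 27057/43433 = (19482/21481 - 9283417/19698530)*(1/25968) + 27057/43433 = (184349680883/423144122930)*(1/25968) + 27057/43433 = 184349680883/10988206584246240 + 27057/43433 = 297315912409640307019/477250776573566941920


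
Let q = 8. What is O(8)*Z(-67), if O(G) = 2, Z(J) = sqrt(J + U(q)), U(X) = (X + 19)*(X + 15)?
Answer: 2*sqrt(554) ≈ 47.074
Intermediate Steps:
U(X) = (15 + X)*(19 + X) (U(X) = (19 + X)*(15 + X) = (15 + X)*(19 + X))
Z(J) = sqrt(621 + J) (Z(J) = sqrt(J + (285 + 8**2 + 34*8)) = sqrt(J + (285 + 64 + 272)) = sqrt(J + 621) = sqrt(621 + J))
O(8)*Z(-67) = 2*sqrt(621 - 67) = 2*sqrt(554)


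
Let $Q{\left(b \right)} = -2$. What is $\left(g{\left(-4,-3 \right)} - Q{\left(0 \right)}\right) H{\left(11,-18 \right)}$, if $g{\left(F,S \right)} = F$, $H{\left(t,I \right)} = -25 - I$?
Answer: $14$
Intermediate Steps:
$\left(g{\left(-4,-3 \right)} - Q{\left(0 \right)}\right) H{\left(11,-18 \right)} = \left(-4 - -2\right) \left(-25 - -18\right) = \left(-4 + 2\right) \left(-25 + 18\right) = \left(-2\right) \left(-7\right) = 14$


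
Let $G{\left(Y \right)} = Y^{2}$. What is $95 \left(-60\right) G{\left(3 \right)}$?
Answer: $-51300$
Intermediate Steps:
$95 \left(-60\right) G{\left(3 \right)} = 95 \left(-60\right) 3^{2} = \left(-5700\right) 9 = -51300$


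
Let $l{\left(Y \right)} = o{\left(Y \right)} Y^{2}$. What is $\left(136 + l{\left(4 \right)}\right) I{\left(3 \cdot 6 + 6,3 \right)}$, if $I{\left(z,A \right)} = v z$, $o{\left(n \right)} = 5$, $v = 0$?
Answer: $0$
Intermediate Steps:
$l{\left(Y \right)} = 5 Y^{2}$
$I{\left(z,A \right)} = 0$ ($I{\left(z,A \right)} = 0 z = 0$)
$\left(136 + l{\left(4 \right)}\right) I{\left(3 \cdot 6 + 6,3 \right)} = \left(136 + 5 \cdot 4^{2}\right) 0 = \left(136 + 5 \cdot 16\right) 0 = \left(136 + 80\right) 0 = 216 \cdot 0 = 0$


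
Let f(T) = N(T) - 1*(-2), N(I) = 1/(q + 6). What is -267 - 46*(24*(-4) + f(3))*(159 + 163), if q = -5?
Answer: 1377249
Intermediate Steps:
N(I) = 1 (N(I) = 1/(-5 + 6) = 1/1 = 1)
f(T) = 3 (f(T) = 1 - 1*(-2) = 1 + 2 = 3)
-267 - 46*(24*(-4) + f(3))*(159 + 163) = -267 - 46*(24*(-4) + 3)*(159 + 163) = -267 - 46*(-96 + 3)*322 = -267 - (-4278)*322 = -267 - 46*(-29946) = -267 + 1377516 = 1377249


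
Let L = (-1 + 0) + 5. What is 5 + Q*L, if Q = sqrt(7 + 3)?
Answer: 5 + 4*sqrt(10) ≈ 17.649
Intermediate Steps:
Q = sqrt(10) ≈ 3.1623
L = 4 (L = -1 + 5 = 4)
5 + Q*L = 5 + sqrt(10)*4 = 5 + 4*sqrt(10)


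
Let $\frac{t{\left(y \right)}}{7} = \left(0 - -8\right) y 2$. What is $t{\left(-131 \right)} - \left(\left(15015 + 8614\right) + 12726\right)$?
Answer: $-51027$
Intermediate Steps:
$t{\left(y \right)} = 112 y$ ($t{\left(y \right)} = 7 \left(0 - -8\right) y 2 = 7 \left(0 + 8\right) y 2 = 7 \cdot 8 y 2 = 7 \cdot 16 y = 112 y$)
$t{\left(-131 \right)} - \left(\left(15015 + 8614\right) + 12726\right) = 112 \left(-131\right) - \left(\left(15015 + 8614\right) + 12726\right) = -14672 - \left(23629 + 12726\right) = -14672 - 36355 = -51027$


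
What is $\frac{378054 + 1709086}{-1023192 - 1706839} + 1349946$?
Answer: $\frac{3685392341186}{2730031} \approx 1.3499 \cdot 10^{6}$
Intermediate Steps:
$\frac{378054 + 1709086}{-1023192 - 1706839} + 1349946 = \frac{2087140}{-2730031} + 1349946 = 2087140 \left(- \frac{1}{2730031}\right) + 1349946 = - \frac{2087140}{2730031} + 1349946 = \frac{3685392341186}{2730031}$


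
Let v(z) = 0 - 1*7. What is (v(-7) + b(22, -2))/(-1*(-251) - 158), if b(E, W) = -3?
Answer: -10/93 ≈ -0.10753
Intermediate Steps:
v(z) = -7 (v(z) = 0 - 7 = -7)
(v(-7) + b(22, -2))/(-1*(-251) - 158) = (-7 - 3)/(-1*(-251) - 158) = -10/(251 - 158) = -10/93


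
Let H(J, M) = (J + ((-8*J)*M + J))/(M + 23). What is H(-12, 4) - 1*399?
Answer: -1157/3 ≈ -385.67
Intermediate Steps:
H(J, M) = (2*J - 8*J*M)/(23 + M) (H(J, M) = (J + (-8*J*M + J))/(23 + M) = (J + (J - 8*J*M))/(23 + M) = (2*J - 8*J*M)/(23 + M))
H(-12, 4) - 1*399 = 2*(-12)*(1 - 4*4)/(23 + 4) - 1*399 = 2*(-12)*(1 - 16)/27 - 399 = 2*(-12)*(1/27)*(-15) - 399 = 40/3 - 399 = -1157/3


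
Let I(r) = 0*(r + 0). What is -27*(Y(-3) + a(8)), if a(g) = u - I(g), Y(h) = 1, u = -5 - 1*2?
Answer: 162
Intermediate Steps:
u = -7 (u = -5 - 2 = -7)
I(r) = 0 (I(r) = 0*r = 0)
a(g) = -7 (a(g) = -7 - 1*0 = -7 + 0 = -7)
-27*(Y(-3) + a(8)) = -27*(1 - 7) = -27*(-6) = 162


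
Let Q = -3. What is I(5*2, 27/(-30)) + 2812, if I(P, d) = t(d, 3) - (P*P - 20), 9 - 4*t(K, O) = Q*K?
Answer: 109343/40 ≈ 2733.6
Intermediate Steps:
t(K, O) = 9/4 + 3*K/4 (t(K, O) = 9/4 - (-3)*K/4 = 9/4 + 3*K/4)
I(P, d) = 89/4 - P² + 3*d/4 (I(P, d) = (9/4 + 3*d/4) - (P*P - 20) = (9/4 + 3*d/4) - (P² - 20) = (9/4 + 3*d/4) - (-20 + P²) = (9/4 + 3*d/4) + (20 - P²) = 89/4 - P² + 3*d/4)
I(5*2, 27/(-30)) + 2812 = (89/4 - (5*2)² + 3*(27/(-30))/4) + 2812 = (89/4 - 1*10² + 3*(27*(-1/30))/4) + 2812 = (89/4 - 1*100 + (¾)*(-9/10)) + 2812 = (89/4 - 100 - 27/40) + 2812 = -3137/40 + 2812 = 109343/40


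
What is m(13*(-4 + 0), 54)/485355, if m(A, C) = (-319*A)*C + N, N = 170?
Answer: 895922/485355 ≈ 1.8459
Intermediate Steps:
m(A, C) = 170 - 319*A*C (m(A, C) = (-319*A)*C + 170 = -319*A*C + 170 = 170 - 319*A*C)
m(13*(-4 + 0), 54)/485355 = (170 - 319*13*(-4 + 0)*54)/485355 = (170 - 319*13*(-4)*54)*(1/485355) = (170 - 319*(-52)*54)*(1/485355) = (170 + 895752)*(1/485355) = 895922*(1/485355) = 895922/485355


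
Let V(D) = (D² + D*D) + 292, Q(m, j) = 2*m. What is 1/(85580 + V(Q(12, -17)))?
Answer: 1/87024 ≈ 1.1491e-5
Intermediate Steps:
V(D) = 292 + 2*D² (V(D) = (D² + D²) + 292 = 2*D² + 292 = 292 + 2*D²)
1/(85580 + V(Q(12, -17))) = 1/(85580 + (292 + 2*(2*12)²)) = 1/(85580 + (292 + 2*24²)) = 1/(85580 + (292 + 2*576)) = 1/(85580 + (292 + 1152)) = 1/(85580 + 1444) = 1/87024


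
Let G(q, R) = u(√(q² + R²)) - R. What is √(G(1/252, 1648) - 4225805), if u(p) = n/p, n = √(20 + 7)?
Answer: 3*√(-13972279705838573041495821013 + 14487544479828*√517412302851)/172470767617 ≈ 2056.1*I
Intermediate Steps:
n = 3*√3 (n = √27 = 3*√3 ≈ 5.1962)
u(p) = 3*√3/p (u(p) = (3*√3)/p = 3*√3/p)
G(q, R) = -R + 3*√3/√(R² + q²) (G(q, R) = 3*√3/(√(q² + R²)) - R = 3*√3/(√(R² + q²)) - R = 3*√3/√(R² + q²) - R = -R + 3*√3/√(R² + q²))
√(G(1/252, 1648) - 4225805) = √((-1*1648 + 3*√3/√(1648² + (1/252)²)) - 4225805) = √((-1648 + 3*√3/√(2715904 + (1/252)²)) - 4225805) = √((-1648 + 3*√3/√(2715904 + 1/63504)) - 4225805) = √((-1648 + 3*√3/√(172470767617/63504)) - 4225805) = √((-1648 + 3*√3*(252*√172470767617/172470767617)) - 4225805) = √((-1648 + 756*√517412302851/172470767617) - 4225805) = √(-4227453 + 756*√517412302851/172470767617)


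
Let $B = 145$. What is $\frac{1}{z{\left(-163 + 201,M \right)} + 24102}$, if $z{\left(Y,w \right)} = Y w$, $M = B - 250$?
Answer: $\frac{1}{20112} \approx 4.9722 \cdot 10^{-5}$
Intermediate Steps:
$M = -105$ ($M = 145 - 250 = -105$)
$\frac{1}{z{\left(-163 + 201,M \right)} + 24102} = \frac{1}{\left(-163 + 201\right) \left(-105\right) + 24102} = \frac{1}{38 \left(-105\right) + 24102} = \frac{1}{-3990 + 24102} = \frac{1}{20112}$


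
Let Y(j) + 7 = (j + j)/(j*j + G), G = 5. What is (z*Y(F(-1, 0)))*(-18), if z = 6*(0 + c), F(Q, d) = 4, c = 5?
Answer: 25020/7 ≈ 3574.3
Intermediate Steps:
Y(j) = -7 + 2*j/(5 + j**2) (Y(j) = -7 + (j + j)/(j*j + 5) = -7 + (2*j)/(j**2 + 5) = -7 + (2*j)/(5 + j**2) = -7 + 2*j/(5 + j**2))
z = 30 (z = 6*(0 + 5) = 6*5 = 30)
(z*Y(F(-1, 0)))*(-18) = (30*((-35 - 7*4**2 + 2*4)/(5 + 4**2)))*(-18) = (30*((-35 - 7*16 + 8)/(5 + 16)))*(-18) = (30*((-35 - 112 + 8)/21))*(-18) = (30*((1/21)*(-139)))*(-18) = (30*(-139/21))*(-18) = -1390/7*(-18) = 25020/7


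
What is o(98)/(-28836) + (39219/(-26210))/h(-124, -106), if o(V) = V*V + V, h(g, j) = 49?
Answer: -188765287/514358145 ≈ -0.36699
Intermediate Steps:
o(V) = V + V² (o(V) = V² + V = V + V²)
o(98)/(-28836) + (39219/(-26210))/h(-124, -106) = (98*(1 + 98))/(-28836) + (39219/(-26210))/49 = (98*99)*(-1/28836) + (39219*(-1/26210))*(1/49) = 9702*(-1/28836) - 39219/26210*1/49 = -539/1602 - 39219/1284290 = -188765287/514358145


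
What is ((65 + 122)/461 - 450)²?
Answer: 42957951169/212521 ≈ 2.0214e+5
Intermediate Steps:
((65 + 122)/461 - 450)² = (187*(1/461) - 450)² = (187/461 - 450)² = (-207263/461)² = 42957951169/212521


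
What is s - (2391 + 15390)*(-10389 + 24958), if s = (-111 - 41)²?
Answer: -259028285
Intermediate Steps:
s = 23104 (s = (-152)² = 23104)
s - (2391 + 15390)*(-10389 + 24958) = 23104 - (2391 + 15390)*(-10389 + 24958) = 23104 - 17781*14569 = 23104 - 1*259051389 = 23104 - 259051389 = -259028285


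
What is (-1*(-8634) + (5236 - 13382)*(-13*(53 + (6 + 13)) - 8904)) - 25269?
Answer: 80140005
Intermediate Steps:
(-1*(-8634) + (5236 - 13382)*(-13*(53 + (6 + 13)) - 8904)) - 25269 = (8634 - 8146*(-13*(53 + 19) - 8904)) - 25269 = (8634 - 8146*(-13*72 - 8904)) - 25269 = (8634 - 8146*(-936 - 8904)) - 25269 = (8634 - 8146*(-9840)) - 25269 = (8634 + 80156640) - 25269 = 80165274 - 25269 = 80140005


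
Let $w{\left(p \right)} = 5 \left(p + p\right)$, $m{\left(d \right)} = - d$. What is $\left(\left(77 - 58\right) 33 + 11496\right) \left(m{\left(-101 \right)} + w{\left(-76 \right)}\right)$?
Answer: $-7989057$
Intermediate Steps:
$w{\left(p \right)} = 10 p$ ($w{\left(p \right)} = 5 \cdot 2 p = 10 p$)
$\left(\left(77 - 58\right) 33 + 11496\right) \left(m{\left(-101 \right)} + w{\left(-76 \right)}\right) = \left(\left(77 - 58\right) 33 + 11496\right) \left(\left(-1\right) \left(-101\right) + 10 \left(-76\right)\right) = \left(19 \cdot 33 + 11496\right) \left(101 - 760\right) = \left(627 + 11496\right) \left(-659\right) = 12123 \left(-659\right) = -7989057$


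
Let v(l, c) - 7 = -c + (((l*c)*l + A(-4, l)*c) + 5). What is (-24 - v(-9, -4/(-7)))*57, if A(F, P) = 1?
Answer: -32832/7 ≈ -4690.3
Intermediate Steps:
v(l, c) = 12 + c*l² (v(l, c) = 7 + (-c + (((l*c)*l + 1*c) + 5)) = 7 + (-c + (((c*l)*l + c) + 5)) = 7 + (-c + ((c*l² + c) + 5)) = 7 + (-c + ((c + c*l²) + 5)) = 7 + (-c + (5 + c + c*l²)) = 7 + (5 + c*l²) = 12 + c*l²)
(-24 - v(-9, -4/(-7)))*57 = (-24 - (12 - 4/(-7)*(-9)²))*57 = (-24 - (12 - 4*(-⅐)*81))*57 = (-24 - (12 + (4/7)*81))*57 = (-24 - (12 + 324/7))*57 = (-24 - 1*408/7)*57 = (-24 - 408/7)*57 = -576/7*57 = -32832/7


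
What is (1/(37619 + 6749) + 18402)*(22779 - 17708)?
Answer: 4140268340527/44368 ≈ 9.3316e+7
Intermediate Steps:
(1/(37619 + 6749) + 18402)*(22779 - 17708) = (1/44368 + 18402)*5071 = (816459937/44368)*5071 = 4140268340527/44368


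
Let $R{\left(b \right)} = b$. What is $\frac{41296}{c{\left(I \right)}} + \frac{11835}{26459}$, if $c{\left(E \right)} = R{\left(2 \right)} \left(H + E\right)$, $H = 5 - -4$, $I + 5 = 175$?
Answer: $\frac{548443897}{4736161} \approx 115.8$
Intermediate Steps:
$I = 170$ ($I = -5 + 175 = 170$)
$H = 9$ ($H = 5 + 4 = 9$)
$c{\left(E \right)} = 18 + 2 E$ ($c{\left(E \right)} = 2 \left(9 + E\right) = 18 + 2 E$)
$\frac{41296}{c{\left(I \right)}} + \frac{11835}{26459} = \frac{41296}{18 + 2 \cdot 170} + \frac{11835}{26459} = \frac{41296}{18 + 340} + 11835 \cdot \frac{1}{26459} = \frac{41296}{358} + \frac{11835}{26459} = 41296 \cdot \frac{1}{358} + \frac{11835}{26459} = \frac{20648}{179} + \frac{11835}{26459} = \frac{548443897}{4736161}$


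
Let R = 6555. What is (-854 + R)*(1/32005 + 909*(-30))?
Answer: -4975697965649/32005 ≈ -1.5547e+8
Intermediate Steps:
(-854 + R)*(1/32005 + 909*(-30)) = (-854 + 6555)*(1/32005 + 909*(-30)) = 5701*(1/32005 - 27270) = 5701*(-872776349/32005) = -4975697965649/32005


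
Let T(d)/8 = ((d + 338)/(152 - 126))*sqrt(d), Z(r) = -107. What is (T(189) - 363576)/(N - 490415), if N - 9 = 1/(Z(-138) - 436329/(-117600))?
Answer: 736051795116/992816422871 - 12802802034*sqrt(21)/12906613497323 ≈ 0.73683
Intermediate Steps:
T(d) = 8*sqrt(d)*(13 + d/26) (T(d) = 8*(((d + 338)/(152 - 126))*sqrt(d)) = 8*(((338 + d)/26)*sqrt(d)) = 8*(((338 + d)*(1/26))*sqrt(d)) = 8*((13 + d/26)*sqrt(d)) = 8*(sqrt(d)*(13 + d/26)) = 8*sqrt(d)*(13 + d/26))
N = 36401413/4048957 (N = 9 + 1/(-107 - 436329/(-117600)) = 9 + 1/(-107 - 436329*(-1/117600)) = 9 + 1/(-107 + 145443/39200) = 9 + 1/(-4048957/39200) = 9 - 39200/4048957 = 36401413/4048957 ≈ 8.9903)
(T(189) - 363576)/(N - 490415) = (4*sqrt(189)*(338 + 189)/13 - 363576)/(36401413/4048957 - 490415) = ((4/13)*(3*sqrt(21))*527 - 363576)/(-1985632845742/4048957) = (6324*sqrt(21)/13 - 363576)*(-4048957/1985632845742) = (-363576 + 6324*sqrt(21)/13)*(-4048957/1985632845742) = 736051795116/992816422871 - 12802802034*sqrt(21)/12906613497323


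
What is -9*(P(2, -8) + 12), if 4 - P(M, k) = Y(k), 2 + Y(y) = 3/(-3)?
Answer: -171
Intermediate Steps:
Y(y) = -3 (Y(y) = -2 + 3/(-3) = -2 + 3*(-⅓) = -2 - 1 = -3)
P(M, k) = 7 (P(M, k) = 4 - 1*(-3) = 4 + 3 = 7)
-9*(P(2, -8) + 12) = -9*(7 + 12) = -9*19 = -171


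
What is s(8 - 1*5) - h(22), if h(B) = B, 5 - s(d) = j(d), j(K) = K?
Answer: -20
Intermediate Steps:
s(d) = 5 - d
s(8 - 1*5) - h(22) = (5 - (8 - 1*5)) - 1*22 = (5 - (8 - 5)) - 22 = (5 - 1*3) - 22 = (5 - 3) - 22 = 2 - 22 = -20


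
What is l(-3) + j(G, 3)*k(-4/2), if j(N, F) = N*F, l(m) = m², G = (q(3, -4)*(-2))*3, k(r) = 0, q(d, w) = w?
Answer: 9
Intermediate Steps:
G = 24 (G = -4*(-2)*3 = 8*3 = 24)
j(N, F) = F*N
l(-3) + j(G, 3)*k(-4/2) = (-3)² + (3*24)*0 = 9 + 72*0 = 9 + 0 = 9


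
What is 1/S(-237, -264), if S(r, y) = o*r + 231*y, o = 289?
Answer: -1/129477 ≈ -7.7234e-6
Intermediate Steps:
S(r, y) = 231*y + 289*r (S(r, y) = 289*r + 231*y = 231*y + 289*r)
1/S(-237, -264) = 1/(231*(-264) + 289*(-237)) = 1/(-60984 - 68493) = 1/(-129477) = -1/129477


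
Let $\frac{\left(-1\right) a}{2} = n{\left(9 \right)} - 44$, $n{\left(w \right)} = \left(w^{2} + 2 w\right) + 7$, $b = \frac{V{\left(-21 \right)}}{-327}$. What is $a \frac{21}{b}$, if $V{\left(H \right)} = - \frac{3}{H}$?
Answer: $5960556$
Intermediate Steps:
$b = - \frac{1}{2289}$ ($b = \frac{\left(-3\right) \frac{1}{-21}}{-327} = \left(-3\right) \left(- \frac{1}{21}\right) \left(- \frac{1}{327}\right) = \frac{1}{7} \left(- \frac{1}{327}\right) = - \frac{1}{2289} \approx -0.00043687$)
$n{\left(w \right)} = 7 + w^{2} + 2 w$
$a = -124$ ($a = - 2 \left(\left(7 + 9^{2} + 2 \cdot 9\right) - 44\right) = - 2 \left(\left(7 + 81 + 18\right) - 44\right) = - 2 \left(106 - 44\right) = \left(-2\right) 62 = -124$)
$a \frac{21}{b} = - 124 \frac{21}{- \frac{1}{2289}} = - 124 \cdot 21 \left(-2289\right) = \left(-124\right) \left(-48069\right) = 5960556$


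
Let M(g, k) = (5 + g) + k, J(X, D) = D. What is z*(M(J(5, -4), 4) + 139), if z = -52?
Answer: -7488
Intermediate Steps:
M(g, k) = 5 + g + k
z*(M(J(5, -4), 4) + 139) = -52*((5 - 4 + 4) + 139) = -52*(5 + 139) = -52*144 = -7488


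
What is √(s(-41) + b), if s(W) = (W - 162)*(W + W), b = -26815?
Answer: I*√10169 ≈ 100.84*I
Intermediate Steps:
s(W) = 2*W*(-162 + W) (s(W) = (-162 + W)*(2*W) = 2*W*(-162 + W))
√(s(-41) + b) = √(2*(-41)*(-162 - 41) - 26815) = √(2*(-41)*(-203) - 26815) = √(16646 - 26815) = √(-10169) = I*√10169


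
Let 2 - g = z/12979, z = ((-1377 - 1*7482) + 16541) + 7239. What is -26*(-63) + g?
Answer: 21270639/12979 ≈ 1638.8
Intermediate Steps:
z = 14921 (z = ((-1377 - 7482) + 16541) + 7239 = (-8859 + 16541) + 7239 = 7682 + 7239 = 14921)
g = 11037/12979 (g = 2 - 14921/12979 = 11037/12979 ≈ 0.85037)
-26*(-63) + g = -26*(-63) + 11037/12979 = 1638 + 11037/12979 = 21270639/12979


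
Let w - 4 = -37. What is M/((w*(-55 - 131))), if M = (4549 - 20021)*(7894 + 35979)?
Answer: -339401528/3069 ≈ -1.1059e+5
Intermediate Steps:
w = -33 (w = 4 - 37 = -33)
M = -678803056 (M = -15472*43873 = -678803056)
M/((w*(-55 - 131))) = -678803056*(-1/(33*(-55 - 131))) = -678803056/((-33*(-186))) = -678803056/6138 = -678803056*1/6138 = -339401528/3069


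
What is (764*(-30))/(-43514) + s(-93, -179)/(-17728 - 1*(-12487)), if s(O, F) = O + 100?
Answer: 59909561/114028437 ≈ 0.52539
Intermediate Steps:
s(O, F) = 100 + O
(764*(-30))/(-43514) + s(-93, -179)/(-17728 - 1*(-12487)) = (764*(-30))/(-43514) + (100 - 93)/(-17728 - 1*(-12487)) = -22920*(-1/43514) + 7/(-17728 + 12487) = 11460/21757 + 7/(-5241) = 11460/21757 + 7*(-1/5241) = 11460/21757 - 7/5241 = 59909561/114028437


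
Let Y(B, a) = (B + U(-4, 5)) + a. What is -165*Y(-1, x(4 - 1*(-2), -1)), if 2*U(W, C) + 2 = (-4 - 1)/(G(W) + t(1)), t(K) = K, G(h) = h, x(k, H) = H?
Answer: 715/2 ≈ 357.50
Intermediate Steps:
U(W, C) = -1 - 5/(2*(1 + W)) (U(W, C) = -1 + ((-4 - 1)/(W + 1))/2 = -1 + (-5/(1 + W))/2 = -1 - 5/(2*(1 + W)))
Y(B, a) = -⅙ + B + a (Y(B, a) = (B + (-7/2 - 1*(-4))/(1 - 4)) + a = (B + (-7/2 + 4)/(-3)) + a = (B - ⅓*½) + a = (B - ⅙) + a = (-⅙ + B) + a = -⅙ + B + a)
-165*Y(-1, x(4 - 1*(-2), -1)) = -165*(-⅙ - 1 - 1) = -165*(-13/6) = 715/2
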